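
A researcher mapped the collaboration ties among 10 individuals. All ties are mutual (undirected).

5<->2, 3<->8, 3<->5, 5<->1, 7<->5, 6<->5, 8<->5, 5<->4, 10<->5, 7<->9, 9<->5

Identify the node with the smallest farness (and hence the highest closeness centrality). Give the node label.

Farness (sum of distances to all others) for each node — 1:17, 2:17, 3:16, 4:17, 5:9, 6:17, 7:16, 8:16, 9:16, 10:17.
The smallest farness is 9, for 5, so 5 has the highest closeness.

5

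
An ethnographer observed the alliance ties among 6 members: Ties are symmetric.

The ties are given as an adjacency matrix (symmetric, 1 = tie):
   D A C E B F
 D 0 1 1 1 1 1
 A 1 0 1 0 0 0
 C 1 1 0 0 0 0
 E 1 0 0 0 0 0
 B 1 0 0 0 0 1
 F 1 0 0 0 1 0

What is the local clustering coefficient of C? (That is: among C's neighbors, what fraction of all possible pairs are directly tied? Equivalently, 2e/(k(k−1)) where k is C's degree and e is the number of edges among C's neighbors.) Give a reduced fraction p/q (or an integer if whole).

C's neighbors: A and D (k = 2).
Possible neighbor pairs: C(2,2) = 1. Edges among them: A–D → e = 1.
Clustering(C) = 1/1.

1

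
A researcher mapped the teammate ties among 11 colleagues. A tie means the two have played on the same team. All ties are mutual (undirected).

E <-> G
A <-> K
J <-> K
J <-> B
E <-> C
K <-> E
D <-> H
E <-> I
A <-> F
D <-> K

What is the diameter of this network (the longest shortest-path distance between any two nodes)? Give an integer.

4

Eccentricity of each node (its greatest distance to any other): A:3, B:4, C:4, D:3, E:3, F:4, G:4, H:4, I:4, J:3, K:2.
The maximum eccentricity is 4, realized for instance by the pair B–C via B – J – K – E – C. So the diameter is 4.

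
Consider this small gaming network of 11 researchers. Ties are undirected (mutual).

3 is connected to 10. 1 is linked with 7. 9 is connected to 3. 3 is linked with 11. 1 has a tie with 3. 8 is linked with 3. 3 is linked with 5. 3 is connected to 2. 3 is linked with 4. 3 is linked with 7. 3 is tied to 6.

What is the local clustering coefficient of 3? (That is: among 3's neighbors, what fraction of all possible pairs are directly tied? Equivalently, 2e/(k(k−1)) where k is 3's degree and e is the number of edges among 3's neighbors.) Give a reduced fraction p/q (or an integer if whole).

3's neighbors: 1, 2, 4, 5, 6, 7, 8, 9, 10, and 11 (k = 10).
Possible neighbor pairs: C(10,2) = 45. Edges among them: 1–7 → e = 1.
Clustering(3) = 1/45.

1/45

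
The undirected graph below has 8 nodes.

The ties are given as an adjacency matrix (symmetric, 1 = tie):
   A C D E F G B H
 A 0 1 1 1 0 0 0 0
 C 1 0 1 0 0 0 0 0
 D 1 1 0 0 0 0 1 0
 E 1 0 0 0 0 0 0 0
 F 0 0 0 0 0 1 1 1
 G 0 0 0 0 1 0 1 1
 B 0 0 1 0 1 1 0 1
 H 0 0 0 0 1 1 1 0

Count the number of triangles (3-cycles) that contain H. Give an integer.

3

H's neighbors: B, F, and G.
Neighbor pairs that are themselves tied: H–B–F; H–B–G; H–F–G. Each forms one triangle with H, for 3 in total.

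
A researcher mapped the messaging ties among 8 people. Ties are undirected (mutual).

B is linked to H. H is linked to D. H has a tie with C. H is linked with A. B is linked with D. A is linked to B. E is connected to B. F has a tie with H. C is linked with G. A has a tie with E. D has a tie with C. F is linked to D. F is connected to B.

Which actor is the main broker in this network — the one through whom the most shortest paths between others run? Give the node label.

Unnormalized betweenness of each node: A:7/6, B:29/6, C:6, D:8/3, E:0, F:0, G:0, H:19/3.
H has the largest value, 19/3, making it the main broker — the node through which the most shortest paths run.

H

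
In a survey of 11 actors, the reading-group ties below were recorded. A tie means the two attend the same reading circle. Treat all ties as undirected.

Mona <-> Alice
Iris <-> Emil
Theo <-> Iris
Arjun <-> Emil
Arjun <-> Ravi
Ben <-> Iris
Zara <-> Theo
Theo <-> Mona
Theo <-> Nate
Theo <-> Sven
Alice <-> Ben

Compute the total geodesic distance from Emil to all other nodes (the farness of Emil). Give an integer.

23

Distances from Emil: Alice:3, Arjun:1, Ben:2, Iris:1, Mona:3, Nate:3, Ravi:2, Sven:3, Theo:2, Zara:3.
Sum = 3 + 1 + 2 + 1 + 3 + 3 + 2 + 3 + 2 + 3 = 23.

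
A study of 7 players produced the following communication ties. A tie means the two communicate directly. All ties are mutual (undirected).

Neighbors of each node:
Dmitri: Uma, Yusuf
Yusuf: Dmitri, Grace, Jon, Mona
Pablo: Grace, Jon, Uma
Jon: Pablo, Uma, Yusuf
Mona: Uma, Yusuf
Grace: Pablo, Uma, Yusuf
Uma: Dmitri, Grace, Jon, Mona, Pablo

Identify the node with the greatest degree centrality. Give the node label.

Degrees — Dmitri:2, Grace:3, Jon:3, Mona:2, Pablo:3, Uma:5, Yusuf:4.
The maximum is 5, attained only by Uma.

Uma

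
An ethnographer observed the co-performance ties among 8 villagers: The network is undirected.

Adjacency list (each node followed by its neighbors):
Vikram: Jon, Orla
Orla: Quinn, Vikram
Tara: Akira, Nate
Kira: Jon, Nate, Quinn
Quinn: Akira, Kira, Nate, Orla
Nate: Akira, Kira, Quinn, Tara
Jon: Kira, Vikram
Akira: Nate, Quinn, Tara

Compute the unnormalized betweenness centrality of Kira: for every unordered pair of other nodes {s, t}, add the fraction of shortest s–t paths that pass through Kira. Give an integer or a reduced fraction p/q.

29/6

Pairs whose geodesics pass through Kira — Jon–Quinn: 1; Jon–Akira: 2/2; Jon–Tara: 1; Jon–Nate: 1; Vikram–Tara: 1/3; Vikram–Nate: 1/2.
All other pairs contribute 0.
Summing the contributions gives betweenness(Kira) = 29/6.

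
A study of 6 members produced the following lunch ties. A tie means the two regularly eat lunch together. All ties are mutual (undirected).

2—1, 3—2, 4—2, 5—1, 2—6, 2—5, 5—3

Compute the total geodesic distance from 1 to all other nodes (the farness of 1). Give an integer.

8

Distances from 1: 2:1, 3:2, 4:2, 5:1, 6:2.
Sum = 1 + 2 + 2 + 1 + 2 = 8.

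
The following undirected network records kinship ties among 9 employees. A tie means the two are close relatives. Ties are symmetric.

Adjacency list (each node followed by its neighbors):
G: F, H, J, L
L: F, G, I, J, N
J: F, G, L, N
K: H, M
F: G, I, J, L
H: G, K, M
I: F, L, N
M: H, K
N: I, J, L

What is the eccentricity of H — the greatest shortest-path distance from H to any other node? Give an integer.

3

Distances from H: F:2, G:1, I:3, J:2, K:1, L:2, M:1, N:3.
The largest is 3 (to N and I), so the eccentricity of H is 3.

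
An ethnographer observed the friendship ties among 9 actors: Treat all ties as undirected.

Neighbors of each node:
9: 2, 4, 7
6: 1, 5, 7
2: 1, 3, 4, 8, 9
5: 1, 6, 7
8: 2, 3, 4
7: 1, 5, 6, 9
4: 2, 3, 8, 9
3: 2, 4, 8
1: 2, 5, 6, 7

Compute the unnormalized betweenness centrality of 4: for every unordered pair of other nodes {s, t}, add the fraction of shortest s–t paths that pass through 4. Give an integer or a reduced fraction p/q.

5/3

Pairs whose geodesics pass through 4 — 7–8: 1/3; 7–3: 1/3; 8–9: 1/2; 9–3: 1/2.
All other pairs contribute 0.
Summing the contributions gives betweenness(4) = 5/3.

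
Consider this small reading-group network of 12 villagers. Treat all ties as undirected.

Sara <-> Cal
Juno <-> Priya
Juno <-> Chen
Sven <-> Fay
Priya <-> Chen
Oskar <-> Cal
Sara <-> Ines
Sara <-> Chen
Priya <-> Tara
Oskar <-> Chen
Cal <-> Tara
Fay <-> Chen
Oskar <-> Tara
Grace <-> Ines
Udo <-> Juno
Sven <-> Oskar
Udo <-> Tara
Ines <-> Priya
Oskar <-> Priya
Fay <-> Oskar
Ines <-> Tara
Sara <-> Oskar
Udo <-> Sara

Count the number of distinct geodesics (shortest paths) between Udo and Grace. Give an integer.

2

The shortest distance is 3. The length-3 paths are: Udo–Tara–Ines–Grace; Udo–Sara–Ines–Grace.
That gives 2 distinct shortest paths.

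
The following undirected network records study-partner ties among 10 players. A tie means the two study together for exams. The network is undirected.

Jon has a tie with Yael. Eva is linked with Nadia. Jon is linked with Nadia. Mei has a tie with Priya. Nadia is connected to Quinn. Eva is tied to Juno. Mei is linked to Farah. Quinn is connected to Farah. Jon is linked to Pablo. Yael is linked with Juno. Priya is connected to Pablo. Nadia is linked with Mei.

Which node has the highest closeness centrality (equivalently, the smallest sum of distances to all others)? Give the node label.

Nadia

Farness (sum of distances to all others) for each node — Eva:19, Farah:23, Jon:16, Juno:23, Mei:17, Nadia:14, Pablo:20, Priya:21, Quinn:20, Yael:21.
The smallest farness is 14, for Nadia, so Nadia has the highest closeness.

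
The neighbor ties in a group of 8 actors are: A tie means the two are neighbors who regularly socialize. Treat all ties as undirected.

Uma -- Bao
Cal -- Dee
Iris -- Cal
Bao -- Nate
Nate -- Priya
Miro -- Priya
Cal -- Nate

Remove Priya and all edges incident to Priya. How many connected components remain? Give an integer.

Without Priya, the remaining ties split the others into: {Bao, Cal, Dee, Iris, Nate, Uma}; {Miro}.
That's 2 separate components.

2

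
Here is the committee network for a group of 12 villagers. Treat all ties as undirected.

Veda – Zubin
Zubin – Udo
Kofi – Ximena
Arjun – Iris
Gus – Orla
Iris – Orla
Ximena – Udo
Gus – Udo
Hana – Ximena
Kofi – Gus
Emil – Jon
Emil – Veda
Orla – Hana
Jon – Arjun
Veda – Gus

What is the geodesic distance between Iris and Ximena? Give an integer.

One shortest route is Iris – Orla – Hana – Ximena, which uses 3 edges, and at distance 2 from Iris we only reach {Gus, Hana, Jon}, which does not include Ximena. So d(Iris,Ximena) = 3.

3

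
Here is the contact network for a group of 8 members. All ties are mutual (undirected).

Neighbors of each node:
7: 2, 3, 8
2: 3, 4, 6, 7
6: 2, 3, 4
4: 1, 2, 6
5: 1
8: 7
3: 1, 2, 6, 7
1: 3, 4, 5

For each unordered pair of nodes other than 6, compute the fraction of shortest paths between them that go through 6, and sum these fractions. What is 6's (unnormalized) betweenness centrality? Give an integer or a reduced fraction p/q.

1/3

Pairs whose geodesics pass through 6 — 4–3: 1/3.
All other pairs contribute 0.
Summing the contributions gives betweenness(6) = 1/3.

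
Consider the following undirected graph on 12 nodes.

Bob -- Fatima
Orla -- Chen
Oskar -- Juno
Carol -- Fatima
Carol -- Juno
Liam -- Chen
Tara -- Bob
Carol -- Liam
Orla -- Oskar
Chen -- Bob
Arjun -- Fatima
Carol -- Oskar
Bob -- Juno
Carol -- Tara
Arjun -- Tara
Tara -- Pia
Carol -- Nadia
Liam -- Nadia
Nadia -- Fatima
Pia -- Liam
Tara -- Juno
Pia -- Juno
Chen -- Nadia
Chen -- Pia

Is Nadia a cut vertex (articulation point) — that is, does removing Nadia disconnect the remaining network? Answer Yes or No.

No

Even without Nadia, every remaining node can still reach every other (the residual graph is connected), so Nadia is not a cut vertex.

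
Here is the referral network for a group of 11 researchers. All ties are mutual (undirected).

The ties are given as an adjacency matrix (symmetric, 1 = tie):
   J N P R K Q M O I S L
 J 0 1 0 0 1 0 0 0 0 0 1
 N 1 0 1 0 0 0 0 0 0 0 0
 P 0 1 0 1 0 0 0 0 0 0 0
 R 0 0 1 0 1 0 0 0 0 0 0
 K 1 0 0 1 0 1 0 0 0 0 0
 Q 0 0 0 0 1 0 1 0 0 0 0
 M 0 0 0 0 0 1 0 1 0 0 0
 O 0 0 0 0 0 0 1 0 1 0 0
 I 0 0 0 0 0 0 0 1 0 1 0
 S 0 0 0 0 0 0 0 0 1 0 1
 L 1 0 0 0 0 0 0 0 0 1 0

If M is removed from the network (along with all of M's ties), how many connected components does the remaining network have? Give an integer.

M's neighbors (O and Q) remain reachable from one another through other ties, so the rest of the network stays in one piece.

1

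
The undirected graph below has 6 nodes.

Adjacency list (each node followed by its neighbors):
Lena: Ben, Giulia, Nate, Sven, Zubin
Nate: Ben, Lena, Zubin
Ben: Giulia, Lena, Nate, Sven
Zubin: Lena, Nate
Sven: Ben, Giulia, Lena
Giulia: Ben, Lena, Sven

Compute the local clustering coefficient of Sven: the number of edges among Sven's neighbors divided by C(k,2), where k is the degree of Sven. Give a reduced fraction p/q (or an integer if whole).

Sven's neighbors: Ben, Giulia, and Lena (k = 3).
Possible neighbor pairs: C(3,2) = 3. Edges among them: Ben–Giulia, Ben–Lena, Giulia–Lena → e = 3.
Clustering(Sven) = 3/3 = 1.

1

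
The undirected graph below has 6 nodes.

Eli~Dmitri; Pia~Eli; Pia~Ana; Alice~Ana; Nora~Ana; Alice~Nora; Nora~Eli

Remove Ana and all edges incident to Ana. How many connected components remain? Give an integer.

Ana's neighbors (Alice, Nora, and Pia) remain reachable from one another through other ties, so the rest of the network stays in one piece.

1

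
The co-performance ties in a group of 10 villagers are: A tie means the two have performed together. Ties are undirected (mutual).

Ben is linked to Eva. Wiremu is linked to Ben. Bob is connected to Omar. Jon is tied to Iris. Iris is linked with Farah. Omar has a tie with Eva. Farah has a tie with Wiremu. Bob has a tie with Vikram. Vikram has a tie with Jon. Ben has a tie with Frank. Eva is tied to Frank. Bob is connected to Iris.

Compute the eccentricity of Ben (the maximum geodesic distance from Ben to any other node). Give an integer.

Distances from Ben: Bob:3, Eva:1, Farah:2, Frank:1, Iris:3, Jon:4, Omar:2, Vikram:4, Wiremu:1.
The largest is 4 (to Vikram and Jon), so the eccentricity of Ben is 4.

4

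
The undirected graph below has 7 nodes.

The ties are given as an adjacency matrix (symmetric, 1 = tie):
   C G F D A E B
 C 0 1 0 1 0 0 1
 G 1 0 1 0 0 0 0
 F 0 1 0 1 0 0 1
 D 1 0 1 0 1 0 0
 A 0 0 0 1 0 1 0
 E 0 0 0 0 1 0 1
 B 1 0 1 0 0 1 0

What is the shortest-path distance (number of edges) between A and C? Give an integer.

2

One shortest route is A – D – C, which uses 2 edges, and A and C are not directly tied, so nothing shorter exists. So d(A,C) = 2.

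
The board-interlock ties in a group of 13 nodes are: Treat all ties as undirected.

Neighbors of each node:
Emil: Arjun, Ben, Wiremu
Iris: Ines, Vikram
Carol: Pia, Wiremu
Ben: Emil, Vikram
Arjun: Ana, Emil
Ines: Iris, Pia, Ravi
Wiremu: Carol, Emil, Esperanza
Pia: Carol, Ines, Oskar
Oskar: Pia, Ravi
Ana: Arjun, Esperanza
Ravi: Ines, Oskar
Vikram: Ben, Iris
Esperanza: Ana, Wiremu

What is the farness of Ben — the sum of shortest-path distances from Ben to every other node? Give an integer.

33

Distances from Ben: Ana:3, Arjun:2, Carol:3, Emil:1, Esperanza:3, Ines:3, Iris:2, Oskar:5, Pia:4, Ravi:4, Vikram:1, Wiremu:2.
Sum = 3 + 2 + 3 + 1 + 3 + 3 + 2 + 5 + 4 + 4 + 1 + 2 = 33.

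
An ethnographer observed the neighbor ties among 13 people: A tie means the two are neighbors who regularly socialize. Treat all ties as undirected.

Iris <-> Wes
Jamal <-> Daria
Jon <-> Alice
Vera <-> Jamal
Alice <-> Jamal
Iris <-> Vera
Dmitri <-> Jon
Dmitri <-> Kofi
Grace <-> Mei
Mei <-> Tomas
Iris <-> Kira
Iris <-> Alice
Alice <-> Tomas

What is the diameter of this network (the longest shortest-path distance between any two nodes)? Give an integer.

Eccentricity of each node (its greatest distance to any other): Alice:3, Daria:5, Dmitri:5, Grace:6, Iris:4, Jamal:4, Jon:4, Kira:5, Kofi:6, Mei:5, Tomas:4, Vera:5, Wes:5.
The maximum eccentricity is 6, realized for instance by the pair Kofi–Grace via Kofi – Dmitri – Jon – Alice – Tomas – Mei – Grace. So the diameter is 6.

6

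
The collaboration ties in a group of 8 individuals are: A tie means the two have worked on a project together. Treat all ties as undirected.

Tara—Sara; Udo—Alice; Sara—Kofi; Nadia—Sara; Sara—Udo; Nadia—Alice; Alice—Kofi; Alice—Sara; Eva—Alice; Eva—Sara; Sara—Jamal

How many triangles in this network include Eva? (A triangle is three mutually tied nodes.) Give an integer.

Eva's neighbors: Alice and Sara.
Neighbor pairs that are themselves tied: Eva–Alice–Sara. Each forms one triangle with Eva, for 1 in total.

1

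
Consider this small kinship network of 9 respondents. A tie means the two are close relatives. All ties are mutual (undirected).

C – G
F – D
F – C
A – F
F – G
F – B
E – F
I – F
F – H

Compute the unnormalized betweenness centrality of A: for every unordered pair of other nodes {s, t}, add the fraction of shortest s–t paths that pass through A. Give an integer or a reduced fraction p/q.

0

No shortest path between any pair of other nodes passes through A.
Summing the contributions gives betweenness(A) = 0.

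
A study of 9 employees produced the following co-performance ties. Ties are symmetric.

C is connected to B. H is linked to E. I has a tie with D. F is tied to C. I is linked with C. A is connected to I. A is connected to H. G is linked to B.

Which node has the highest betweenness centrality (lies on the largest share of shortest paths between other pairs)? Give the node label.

Unnormalized betweenness of each node: A:12, B:7, C:17, D:0, E:0, F:0, G:0, H:7, I:19.
I has the largest value, 19, making it the main broker — the node through which the most shortest paths run.

I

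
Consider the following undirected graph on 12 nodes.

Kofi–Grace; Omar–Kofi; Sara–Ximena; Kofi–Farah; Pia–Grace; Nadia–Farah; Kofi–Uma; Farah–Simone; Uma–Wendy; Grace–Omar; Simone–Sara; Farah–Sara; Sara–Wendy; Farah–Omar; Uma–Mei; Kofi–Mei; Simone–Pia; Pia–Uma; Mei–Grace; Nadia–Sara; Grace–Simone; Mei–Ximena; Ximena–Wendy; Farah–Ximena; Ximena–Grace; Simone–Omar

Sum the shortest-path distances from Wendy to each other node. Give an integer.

Distances from Wendy: Farah:2, Grace:2, Kofi:2, Mei:2, Nadia:2, Omar:3, Pia:2, Sara:1, Simone:2, Uma:1, Ximena:1.
Sum = 2 + 2 + 2 + 2 + 2 + 3 + 2 + 1 + 2 + 1 + 1 = 20.

20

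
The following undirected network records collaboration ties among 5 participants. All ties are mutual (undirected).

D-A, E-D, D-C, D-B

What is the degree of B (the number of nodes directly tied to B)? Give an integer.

B is directly tied to D. That is 1 neighbor, so the degree of B is 1.

1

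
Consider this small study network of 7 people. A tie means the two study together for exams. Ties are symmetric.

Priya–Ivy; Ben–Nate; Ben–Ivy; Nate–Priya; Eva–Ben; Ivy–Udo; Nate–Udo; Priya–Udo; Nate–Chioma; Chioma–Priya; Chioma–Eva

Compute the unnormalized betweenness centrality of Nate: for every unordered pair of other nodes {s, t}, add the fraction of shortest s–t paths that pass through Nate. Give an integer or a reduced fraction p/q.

Pairs whose geodesics pass through Nate — Eva–Udo: 2/4; Chioma–Udo: 1/2; Chioma–Ben: 1/2; Priya–Ben: 1/2; Udo–Ben: 1/2.
All other pairs contribute 0.
Summing the contributions gives betweenness(Nate) = 5/2.

5/2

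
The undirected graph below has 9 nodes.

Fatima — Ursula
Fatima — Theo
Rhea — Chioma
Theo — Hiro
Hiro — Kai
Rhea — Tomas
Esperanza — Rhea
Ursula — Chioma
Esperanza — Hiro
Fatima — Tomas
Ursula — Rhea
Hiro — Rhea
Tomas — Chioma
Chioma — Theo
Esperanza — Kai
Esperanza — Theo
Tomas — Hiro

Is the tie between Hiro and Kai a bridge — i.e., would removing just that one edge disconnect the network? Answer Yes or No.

Even without that edge, Hiro still reaches Kai via Hiro – Esperanza – Kai, so the network stays connected. Not a bridge.

No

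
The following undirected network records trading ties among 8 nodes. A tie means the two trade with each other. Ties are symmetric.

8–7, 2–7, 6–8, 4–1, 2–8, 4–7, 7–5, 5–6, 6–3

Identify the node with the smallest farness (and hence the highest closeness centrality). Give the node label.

7

Farness (sum of distances to all others) for each node — 1:21, 2:14, 3:20, 4:15, 5:13, 6:14, 7:11, 8:12.
The smallest farness is 11, for 7, so 7 has the highest closeness.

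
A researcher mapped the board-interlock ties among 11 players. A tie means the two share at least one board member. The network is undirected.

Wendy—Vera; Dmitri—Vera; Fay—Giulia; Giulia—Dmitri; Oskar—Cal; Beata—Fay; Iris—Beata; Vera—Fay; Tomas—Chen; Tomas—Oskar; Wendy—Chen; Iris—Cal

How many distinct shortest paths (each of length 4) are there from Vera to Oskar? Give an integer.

The shortest distance is 4, and the only length-4 path is Vera–Wendy–Chen–Tomas–Oskar. So there is exactly 1 shortest path.

1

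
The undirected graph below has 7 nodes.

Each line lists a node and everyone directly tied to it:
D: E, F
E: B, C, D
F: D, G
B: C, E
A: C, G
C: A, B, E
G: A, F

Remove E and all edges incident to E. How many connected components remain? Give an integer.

E's neighbors (B, C, and D) remain reachable from one another through other ties, so the rest of the network stays in one piece.

1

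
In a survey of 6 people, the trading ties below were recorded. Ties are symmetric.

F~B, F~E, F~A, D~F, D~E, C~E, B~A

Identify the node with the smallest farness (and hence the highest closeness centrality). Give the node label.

F

Farness (sum of distances to all others) for each node — A:9, B:9, C:11, D:8, E:7, F:6.
The smallest farness is 6, for F, so F has the highest closeness.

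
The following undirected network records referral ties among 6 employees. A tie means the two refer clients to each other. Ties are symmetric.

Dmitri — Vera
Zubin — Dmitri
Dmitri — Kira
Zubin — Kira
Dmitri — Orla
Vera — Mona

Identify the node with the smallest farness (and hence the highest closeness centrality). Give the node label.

Dmitri

Farness (sum of distances to all others) for each node — Dmitri:6, Kira:9, Mona:12, Orla:10, Vera:8, Zubin:9.
The smallest farness is 6, for Dmitri, so Dmitri has the highest closeness.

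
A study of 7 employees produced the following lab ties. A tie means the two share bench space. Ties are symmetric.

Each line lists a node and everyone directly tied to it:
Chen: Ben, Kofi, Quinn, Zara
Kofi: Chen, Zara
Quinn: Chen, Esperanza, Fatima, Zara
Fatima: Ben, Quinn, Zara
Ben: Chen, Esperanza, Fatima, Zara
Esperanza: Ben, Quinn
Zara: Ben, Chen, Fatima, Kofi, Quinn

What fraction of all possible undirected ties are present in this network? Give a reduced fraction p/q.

4/7

There are 12 edges and 7 nodes, so the maximum possible is C(7,2) = 21.
Density = 12/21 = 4/7.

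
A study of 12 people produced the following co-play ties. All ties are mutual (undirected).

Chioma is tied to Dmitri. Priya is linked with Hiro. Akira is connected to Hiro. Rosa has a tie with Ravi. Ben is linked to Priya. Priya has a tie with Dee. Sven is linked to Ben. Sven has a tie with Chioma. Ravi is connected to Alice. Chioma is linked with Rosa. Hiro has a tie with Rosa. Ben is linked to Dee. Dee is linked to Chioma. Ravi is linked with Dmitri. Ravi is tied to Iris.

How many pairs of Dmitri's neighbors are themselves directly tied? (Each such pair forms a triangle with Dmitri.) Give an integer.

0

Dmitri's neighbors are Chioma and Ravi, but none of them are tied to each other, so no triangle contains Dmitri.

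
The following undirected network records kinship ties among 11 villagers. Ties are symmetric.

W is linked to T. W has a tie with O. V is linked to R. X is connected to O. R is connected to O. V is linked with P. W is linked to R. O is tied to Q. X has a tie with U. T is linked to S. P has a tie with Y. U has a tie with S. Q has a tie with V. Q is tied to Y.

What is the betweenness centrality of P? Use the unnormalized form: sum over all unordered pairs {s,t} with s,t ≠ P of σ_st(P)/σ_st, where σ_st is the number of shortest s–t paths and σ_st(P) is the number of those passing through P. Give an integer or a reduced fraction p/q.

5/6

Pairs whose geodesics pass through P — R–Y: 1/3; V–Y: 1/2.
All other pairs contribute 0.
Summing the contributions gives betweenness(P) = 5/6.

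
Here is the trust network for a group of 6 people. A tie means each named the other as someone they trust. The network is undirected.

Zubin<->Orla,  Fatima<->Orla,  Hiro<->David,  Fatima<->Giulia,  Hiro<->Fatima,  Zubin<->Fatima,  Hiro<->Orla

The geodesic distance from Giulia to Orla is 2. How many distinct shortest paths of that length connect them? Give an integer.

The shortest distance is 2, and the only length-2 path is Giulia–Fatima–Orla. So there is exactly 1 shortest path.

1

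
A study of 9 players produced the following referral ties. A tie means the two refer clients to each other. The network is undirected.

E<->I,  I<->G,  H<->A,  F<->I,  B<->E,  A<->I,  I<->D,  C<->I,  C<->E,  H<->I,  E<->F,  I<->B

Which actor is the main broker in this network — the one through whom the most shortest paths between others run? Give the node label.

Unnormalized betweenness of each node: A:0, B:0, C:0, D:0, E:3/2, F:0, G:0, H:0, I:45/2.
I has the largest value, 45/2, making it the main broker — the node through which the most shortest paths run.

I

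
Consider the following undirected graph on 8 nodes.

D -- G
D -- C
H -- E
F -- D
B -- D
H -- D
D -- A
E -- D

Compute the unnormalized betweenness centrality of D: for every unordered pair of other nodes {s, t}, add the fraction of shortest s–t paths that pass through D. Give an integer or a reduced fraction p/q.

Pairs whose geodesics pass through D — C–B: 1; C–E: 1; C–F: 1; C–A: 1; C–G: 1; C–H: 1; B–E: 1; B–F: 1; B–A: 1; B–G: 1; B–H: 1; E–F: 1; E–A: 1; E–G: 1 … (+6 more pairs).
All other pairs contribute 0.
Summing the contributions gives betweenness(D) = 20.

20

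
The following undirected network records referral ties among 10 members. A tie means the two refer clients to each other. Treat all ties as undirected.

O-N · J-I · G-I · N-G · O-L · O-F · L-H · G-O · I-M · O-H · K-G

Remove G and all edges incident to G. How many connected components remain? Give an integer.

3

Without G, the remaining ties split the others into: {F, H, L, N, O}; {K}; {I, J, M}.
That's 3 separate components.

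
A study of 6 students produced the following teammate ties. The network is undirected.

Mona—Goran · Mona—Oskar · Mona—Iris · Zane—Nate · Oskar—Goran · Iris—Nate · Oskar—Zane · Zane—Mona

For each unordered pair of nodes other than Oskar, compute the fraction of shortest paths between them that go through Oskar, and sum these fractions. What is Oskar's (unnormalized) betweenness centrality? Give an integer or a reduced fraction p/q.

Pairs whose geodesics pass through Oskar — Goran–Zane: 1/2; Goran–Nate: 1/3.
All other pairs contribute 0.
Summing the contributions gives betweenness(Oskar) = 5/6.

5/6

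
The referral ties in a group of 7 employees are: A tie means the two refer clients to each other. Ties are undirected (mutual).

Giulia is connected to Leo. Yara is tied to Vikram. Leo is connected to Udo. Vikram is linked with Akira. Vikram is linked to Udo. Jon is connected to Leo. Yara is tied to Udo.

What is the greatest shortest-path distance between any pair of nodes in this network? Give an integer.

Eccentricity of each node (its greatest distance to any other): Akira:4, Giulia:4, Jon:4, Leo:3, Udo:2, Vikram:3, Yara:3.
The maximum eccentricity is 4, realized for instance by the pair Akira–Jon via Akira – Vikram – Udo – Leo – Jon. So the diameter is 4.

4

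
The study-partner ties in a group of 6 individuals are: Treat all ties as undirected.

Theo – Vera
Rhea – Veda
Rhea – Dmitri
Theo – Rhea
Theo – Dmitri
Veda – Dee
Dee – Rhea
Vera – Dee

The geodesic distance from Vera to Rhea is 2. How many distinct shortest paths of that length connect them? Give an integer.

The shortest distance is 2. The length-2 paths are: Vera–Dee–Rhea; Vera–Theo–Rhea.
That gives 2 distinct shortest paths.

2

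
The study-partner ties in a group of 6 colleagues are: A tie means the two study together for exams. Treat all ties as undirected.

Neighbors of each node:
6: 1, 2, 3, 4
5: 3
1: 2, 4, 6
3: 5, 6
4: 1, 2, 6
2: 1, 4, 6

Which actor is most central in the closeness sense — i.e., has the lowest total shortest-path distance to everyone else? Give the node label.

6

Farness (sum of distances to all others) for each node — 1:8, 2:8, 3:8, 4:8, 5:12, 6:6.
The smallest farness is 6, for 6, so 6 has the highest closeness.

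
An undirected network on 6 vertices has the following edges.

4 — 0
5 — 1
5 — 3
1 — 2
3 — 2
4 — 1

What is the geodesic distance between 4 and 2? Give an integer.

One shortest route is 4 – 1 – 2, which uses 2 edges, and 4 and 2 are not directly tied, so nothing shorter exists. So d(4,2) = 2.

2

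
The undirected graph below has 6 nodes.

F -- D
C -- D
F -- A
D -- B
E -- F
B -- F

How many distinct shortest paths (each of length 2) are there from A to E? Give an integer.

1

The shortest distance is 2, and the only length-2 path is A–F–E. So there is exactly 1 shortest path.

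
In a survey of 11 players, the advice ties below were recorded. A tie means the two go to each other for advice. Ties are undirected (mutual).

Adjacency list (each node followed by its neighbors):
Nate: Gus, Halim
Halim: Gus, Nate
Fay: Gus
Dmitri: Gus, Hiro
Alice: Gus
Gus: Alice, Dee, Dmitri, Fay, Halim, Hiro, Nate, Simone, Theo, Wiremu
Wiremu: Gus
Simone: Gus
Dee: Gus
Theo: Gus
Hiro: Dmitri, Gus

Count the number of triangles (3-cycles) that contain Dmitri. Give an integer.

Dmitri's neighbors: Gus and Hiro.
Neighbor pairs that are themselves tied: Dmitri–Gus–Hiro. Each forms one triangle with Dmitri, for 1 in total.

1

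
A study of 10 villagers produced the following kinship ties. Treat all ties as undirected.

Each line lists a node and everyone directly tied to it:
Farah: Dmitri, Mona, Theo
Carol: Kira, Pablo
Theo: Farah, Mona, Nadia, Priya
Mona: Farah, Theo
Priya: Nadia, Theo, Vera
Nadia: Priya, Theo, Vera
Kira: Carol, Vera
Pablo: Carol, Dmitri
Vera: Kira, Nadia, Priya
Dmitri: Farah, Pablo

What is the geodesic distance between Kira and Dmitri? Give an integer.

3

One shortest route is Kira – Carol – Pablo – Dmitri, which uses 3 edges, and at distance 2 from Kira we only reach {Nadia, Pablo, Priya}, which does not include Dmitri. So d(Kira,Dmitri) = 3.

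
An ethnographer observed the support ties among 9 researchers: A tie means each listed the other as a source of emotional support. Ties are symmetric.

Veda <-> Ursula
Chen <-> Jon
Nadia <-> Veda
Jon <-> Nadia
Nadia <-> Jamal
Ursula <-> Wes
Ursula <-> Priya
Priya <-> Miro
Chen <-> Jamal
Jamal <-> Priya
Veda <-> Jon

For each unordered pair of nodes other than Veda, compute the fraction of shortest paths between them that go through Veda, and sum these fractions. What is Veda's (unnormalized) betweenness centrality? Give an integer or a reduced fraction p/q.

17/3

Pairs whose geodesics pass through Veda — Nadia–Wes: 1; Nadia–Ursula: 1; Jon–Miro: 1/3; Jon–Wes: 1; Jon–Priya: 1/3; Jon–Ursula: 1; Wes–Chen: 1/2; Ursula–Chen: 1/2.
All other pairs contribute 0.
Summing the contributions gives betweenness(Veda) = 17/3.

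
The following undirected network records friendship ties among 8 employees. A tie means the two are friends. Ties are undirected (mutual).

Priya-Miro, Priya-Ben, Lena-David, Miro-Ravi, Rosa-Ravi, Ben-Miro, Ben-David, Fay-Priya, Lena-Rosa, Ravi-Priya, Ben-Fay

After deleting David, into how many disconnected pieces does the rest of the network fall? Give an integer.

1

David's neighbors (Ben and Lena) remain reachable from one another through other ties, so the rest of the network stays in one piece.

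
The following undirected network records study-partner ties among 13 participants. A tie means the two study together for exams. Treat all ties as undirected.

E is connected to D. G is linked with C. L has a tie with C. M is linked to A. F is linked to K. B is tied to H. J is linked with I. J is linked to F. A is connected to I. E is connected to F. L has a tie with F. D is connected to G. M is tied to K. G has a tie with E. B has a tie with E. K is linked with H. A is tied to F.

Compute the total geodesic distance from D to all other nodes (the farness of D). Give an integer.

Distances from D: A:3, B:2, C:2, E:1, F:2, G:1, H:3, I:4, J:3, K:3, L:3, M:4.
Sum = 3 + 2 + 2 + 1 + 2 + 1 + 3 + 4 + 3 + 3 + 3 + 4 = 31.

31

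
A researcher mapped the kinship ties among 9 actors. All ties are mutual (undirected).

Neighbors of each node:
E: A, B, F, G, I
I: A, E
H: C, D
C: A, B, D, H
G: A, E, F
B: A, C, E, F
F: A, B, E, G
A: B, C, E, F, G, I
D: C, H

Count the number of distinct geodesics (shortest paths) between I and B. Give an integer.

The shortest distance is 2. The length-2 paths are: I–A–B; I–E–B.
That gives 2 distinct shortest paths.

2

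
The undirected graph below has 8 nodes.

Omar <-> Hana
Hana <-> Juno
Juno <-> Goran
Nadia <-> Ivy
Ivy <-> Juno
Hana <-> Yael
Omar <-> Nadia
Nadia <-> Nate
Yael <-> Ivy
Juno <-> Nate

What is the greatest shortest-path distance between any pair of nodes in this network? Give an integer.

3

Eccentricity of each node (its greatest distance to any other): Goran:3, Hana:2, Ivy:2, Juno:2, Nadia:3, Nate:3, Omar:3, Yael:3.
The maximum eccentricity is 3, realized for instance by the pair Nate–Yael via Nate – Juno – Ivy – Yael. So the diameter is 3.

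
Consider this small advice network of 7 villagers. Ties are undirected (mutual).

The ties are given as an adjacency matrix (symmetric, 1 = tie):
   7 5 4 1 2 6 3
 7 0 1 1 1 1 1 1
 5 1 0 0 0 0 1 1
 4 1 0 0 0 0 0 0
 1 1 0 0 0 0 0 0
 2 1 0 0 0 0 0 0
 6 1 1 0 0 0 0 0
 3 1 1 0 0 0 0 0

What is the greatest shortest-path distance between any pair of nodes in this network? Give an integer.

Eccentricity of each node (its greatest distance to any other): 1:2, 2:2, 3:2, 4:2, 5:2, 6:2, 7:1.
The maximum eccentricity is 2, realized for instance by the pair 5–4 via 5 – 7 – 4. So the diameter is 2.

2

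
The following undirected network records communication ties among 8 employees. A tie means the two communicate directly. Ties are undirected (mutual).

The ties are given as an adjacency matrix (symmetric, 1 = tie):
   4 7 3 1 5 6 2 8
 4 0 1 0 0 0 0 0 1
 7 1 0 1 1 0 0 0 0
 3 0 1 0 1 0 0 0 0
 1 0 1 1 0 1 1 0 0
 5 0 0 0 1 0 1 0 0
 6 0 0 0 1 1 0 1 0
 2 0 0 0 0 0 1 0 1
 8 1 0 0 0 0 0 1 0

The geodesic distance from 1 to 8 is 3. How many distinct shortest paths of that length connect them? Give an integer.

The shortest distance is 3. The length-3 paths are: 1–7–4–8; 1–6–2–8.
That gives 2 distinct shortest paths.

2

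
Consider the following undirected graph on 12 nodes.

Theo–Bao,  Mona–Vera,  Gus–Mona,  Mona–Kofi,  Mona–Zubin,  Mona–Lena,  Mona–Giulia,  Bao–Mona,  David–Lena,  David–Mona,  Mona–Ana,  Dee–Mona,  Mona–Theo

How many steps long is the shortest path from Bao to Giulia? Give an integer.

2

One shortest route is Bao – Mona – Giulia, which uses 2 edges, and Bao and Giulia are not directly tied, so nothing shorter exists. So d(Bao,Giulia) = 2.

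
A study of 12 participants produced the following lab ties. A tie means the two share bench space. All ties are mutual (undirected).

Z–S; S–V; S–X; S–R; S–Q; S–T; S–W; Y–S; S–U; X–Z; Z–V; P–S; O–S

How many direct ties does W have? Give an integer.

1

W is directly tied to S. That is 1 neighbor, so the degree of W is 1.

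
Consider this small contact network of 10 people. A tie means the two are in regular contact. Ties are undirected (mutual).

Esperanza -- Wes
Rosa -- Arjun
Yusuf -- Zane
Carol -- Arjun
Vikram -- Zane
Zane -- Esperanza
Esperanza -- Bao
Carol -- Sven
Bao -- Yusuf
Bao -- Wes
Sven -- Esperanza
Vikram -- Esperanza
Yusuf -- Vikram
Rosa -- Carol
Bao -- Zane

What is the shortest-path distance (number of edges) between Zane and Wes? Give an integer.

2

One shortest route is Zane – Esperanza – Wes, which uses 2 edges, and Zane and Wes are not directly tied, so nothing shorter exists. So d(Zane,Wes) = 2.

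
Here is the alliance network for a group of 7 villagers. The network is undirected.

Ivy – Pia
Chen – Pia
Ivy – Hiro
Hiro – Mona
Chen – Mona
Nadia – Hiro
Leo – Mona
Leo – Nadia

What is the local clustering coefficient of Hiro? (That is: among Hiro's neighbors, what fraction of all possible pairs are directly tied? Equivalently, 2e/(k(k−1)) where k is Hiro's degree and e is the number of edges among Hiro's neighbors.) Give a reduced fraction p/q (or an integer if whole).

Hiro's neighbors: Ivy, Mona, and Nadia (k = 3).
Possible neighbor pairs: C(3,2) = 3. Edges among them: none → e = 0.
Clustering(Hiro) = 0/3 = 0.

0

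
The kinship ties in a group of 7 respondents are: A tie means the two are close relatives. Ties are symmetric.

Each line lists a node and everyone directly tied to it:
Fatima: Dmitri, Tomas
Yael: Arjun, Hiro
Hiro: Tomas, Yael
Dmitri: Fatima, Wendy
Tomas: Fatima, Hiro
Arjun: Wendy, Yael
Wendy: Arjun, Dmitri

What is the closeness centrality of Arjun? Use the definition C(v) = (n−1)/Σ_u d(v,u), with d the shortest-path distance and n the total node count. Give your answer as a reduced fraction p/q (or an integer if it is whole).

1/2

Distances from Arjun: Dmitri:2, Fatima:3, Hiro:2, Tomas:3, Wendy:1, Yael:1. Sum = 12.
n = 7, so closeness = 6/12 = 1/2.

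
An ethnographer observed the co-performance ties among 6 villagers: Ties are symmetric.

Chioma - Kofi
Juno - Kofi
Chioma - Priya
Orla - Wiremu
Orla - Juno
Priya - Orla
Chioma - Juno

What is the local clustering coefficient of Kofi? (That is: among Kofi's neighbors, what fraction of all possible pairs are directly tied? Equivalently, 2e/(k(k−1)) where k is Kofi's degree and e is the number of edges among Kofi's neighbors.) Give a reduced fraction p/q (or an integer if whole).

1

Kofi's neighbors: Chioma and Juno (k = 2).
Possible neighbor pairs: C(2,2) = 1. Edges among them: Chioma–Juno → e = 1.
Clustering(Kofi) = 1/1.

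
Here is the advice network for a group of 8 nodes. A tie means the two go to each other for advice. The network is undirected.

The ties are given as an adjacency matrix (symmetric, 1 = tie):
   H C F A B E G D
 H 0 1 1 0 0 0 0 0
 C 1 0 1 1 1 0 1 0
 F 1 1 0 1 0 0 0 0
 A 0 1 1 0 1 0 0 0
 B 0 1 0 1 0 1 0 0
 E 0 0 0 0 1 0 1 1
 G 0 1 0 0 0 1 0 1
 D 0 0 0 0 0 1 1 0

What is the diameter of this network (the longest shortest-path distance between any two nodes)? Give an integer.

Eccentricity of each node (its greatest distance to any other): A:3, B:2, C:2, D:3, E:3, F:3, G:2, H:3.
The maximum eccentricity is 3, realized for instance by the pair H–E via H – C – B – E. So the diameter is 3.

3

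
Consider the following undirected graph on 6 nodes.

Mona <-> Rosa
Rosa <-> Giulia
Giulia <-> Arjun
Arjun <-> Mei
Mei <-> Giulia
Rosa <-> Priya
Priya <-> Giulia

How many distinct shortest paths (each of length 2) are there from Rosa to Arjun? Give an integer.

1

The shortest distance is 2, and the only length-2 path is Rosa–Giulia–Arjun. So there is exactly 1 shortest path.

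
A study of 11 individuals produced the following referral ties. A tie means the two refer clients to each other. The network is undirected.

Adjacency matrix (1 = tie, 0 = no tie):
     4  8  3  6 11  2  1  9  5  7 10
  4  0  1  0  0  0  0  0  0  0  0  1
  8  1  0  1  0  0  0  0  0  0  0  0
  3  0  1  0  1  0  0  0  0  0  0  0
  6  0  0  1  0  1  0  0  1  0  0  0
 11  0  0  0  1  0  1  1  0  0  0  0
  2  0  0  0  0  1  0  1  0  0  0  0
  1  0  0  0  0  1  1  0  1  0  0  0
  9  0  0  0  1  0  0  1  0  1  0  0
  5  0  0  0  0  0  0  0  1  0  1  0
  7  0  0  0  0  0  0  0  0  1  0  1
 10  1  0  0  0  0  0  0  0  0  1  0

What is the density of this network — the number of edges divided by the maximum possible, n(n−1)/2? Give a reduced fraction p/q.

13/55

There are 13 edges and 11 nodes, so the maximum possible is C(11,2) = 55.
Density = 13/55.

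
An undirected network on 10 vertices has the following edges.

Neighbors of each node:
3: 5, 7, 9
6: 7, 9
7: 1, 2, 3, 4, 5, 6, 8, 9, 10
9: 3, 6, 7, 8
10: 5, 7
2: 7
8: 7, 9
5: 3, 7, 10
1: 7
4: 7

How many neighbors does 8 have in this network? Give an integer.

8 is directly tied to 7 and 9. That is 2 neighbors, so the degree of 8 is 2.

2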